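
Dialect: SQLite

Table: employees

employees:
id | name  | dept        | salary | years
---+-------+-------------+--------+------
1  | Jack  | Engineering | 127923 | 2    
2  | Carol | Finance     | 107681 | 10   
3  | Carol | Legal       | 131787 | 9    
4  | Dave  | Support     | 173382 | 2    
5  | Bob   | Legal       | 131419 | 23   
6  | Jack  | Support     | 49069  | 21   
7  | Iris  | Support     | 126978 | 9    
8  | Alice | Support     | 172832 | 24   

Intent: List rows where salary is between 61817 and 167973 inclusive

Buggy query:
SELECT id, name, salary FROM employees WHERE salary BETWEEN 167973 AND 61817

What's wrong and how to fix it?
Bug: BETWEEN expects the lower bound first; with 167973 AND 61817 the range is empty

Fix: Write BETWEEN 61817 AND 167973

Corrected query:
SELECT id, name, salary FROM employees WHERE salary BETWEEN 61817 AND 167973

Result:
id | name  | salary
---+-------+-------
1  | Jack  | 127923
2  | Carol | 107681
3  | Carol | 131787
5  | Bob   | 131419
7  | Iris  | 126978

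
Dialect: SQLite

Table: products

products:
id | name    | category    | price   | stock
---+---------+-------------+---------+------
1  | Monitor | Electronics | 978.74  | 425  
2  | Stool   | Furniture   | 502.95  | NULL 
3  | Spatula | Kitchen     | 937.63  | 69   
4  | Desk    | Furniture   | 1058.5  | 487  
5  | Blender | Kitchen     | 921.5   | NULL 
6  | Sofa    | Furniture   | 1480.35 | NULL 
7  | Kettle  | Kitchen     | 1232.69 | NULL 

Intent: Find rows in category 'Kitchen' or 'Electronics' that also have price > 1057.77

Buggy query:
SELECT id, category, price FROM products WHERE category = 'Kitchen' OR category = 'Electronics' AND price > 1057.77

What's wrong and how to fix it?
Bug: Without parentheses, AND is evaluated before OR, so the price filter only applies to the 'Electronics' branch

Fix: Group the OR with parentheses (or use IN), then AND the threshold

Corrected query:
SELECT id, category, price FROM products WHERE (category = 'Kitchen' OR category = 'Electronics') AND price > 1057.77

Result:
id | category | price  
---+----------+--------
7  | Kitchen  | 1232.69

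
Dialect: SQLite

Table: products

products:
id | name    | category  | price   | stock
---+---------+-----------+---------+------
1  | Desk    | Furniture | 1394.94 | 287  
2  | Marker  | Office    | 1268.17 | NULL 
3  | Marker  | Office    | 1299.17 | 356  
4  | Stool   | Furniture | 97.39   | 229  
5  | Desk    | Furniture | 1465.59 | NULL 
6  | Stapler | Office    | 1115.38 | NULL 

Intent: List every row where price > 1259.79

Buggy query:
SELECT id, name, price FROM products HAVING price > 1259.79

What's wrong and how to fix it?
Bug: This is a non-aggregate query (no GROUP BY, no aggregates), so in SQLite the HAVING clause is invalid here; a row-level condition belongs in WHERE

Fix: Use WHERE for row-level filtering

Corrected query:
SELECT id, name, price FROM products WHERE price > 1259.79

Result:
id | name   | price  
---+--------+--------
1  | Desk   | 1394.94
2  | Marker | 1268.17
3  | Marker | 1299.17
5  | Desk   | 1465.59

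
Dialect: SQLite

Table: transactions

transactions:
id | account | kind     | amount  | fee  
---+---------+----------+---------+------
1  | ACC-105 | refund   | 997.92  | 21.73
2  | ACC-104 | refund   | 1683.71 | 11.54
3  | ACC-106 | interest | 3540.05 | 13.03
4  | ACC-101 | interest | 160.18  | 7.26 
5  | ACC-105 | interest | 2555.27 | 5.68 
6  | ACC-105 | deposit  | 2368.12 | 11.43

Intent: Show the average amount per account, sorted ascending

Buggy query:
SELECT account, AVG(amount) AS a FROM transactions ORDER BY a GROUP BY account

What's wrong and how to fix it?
Bug: GROUP BY must precede ORDER BY

Fix: Move ORDER BY to the end, after GROUP BY

Corrected query:
SELECT account, AVG(amount) AS a FROM transactions GROUP BY account ORDER BY a

Result:
account | a      
--------+--------
ACC-101 | 160.18 
ACC-104 | 1683.71
ACC-105 | 1973.77
ACC-106 | 3540.05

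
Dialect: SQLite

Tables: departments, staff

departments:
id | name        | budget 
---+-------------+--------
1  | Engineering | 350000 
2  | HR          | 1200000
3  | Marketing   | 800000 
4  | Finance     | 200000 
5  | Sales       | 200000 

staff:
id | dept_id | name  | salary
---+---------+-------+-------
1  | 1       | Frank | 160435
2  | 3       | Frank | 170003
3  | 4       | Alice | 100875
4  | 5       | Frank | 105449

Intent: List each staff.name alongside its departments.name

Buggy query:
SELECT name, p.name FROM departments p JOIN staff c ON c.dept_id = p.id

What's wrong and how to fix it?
Bug: Both tables have a 'name' column; the unqualified reference is ambiguous

Fix: Qualify the column with its table alias (c.name)

Corrected query:
SELECT c.name, p.name FROM departments p JOIN staff c ON c.dept_id = p.id

Result:
name  | name       
------+------------
Frank | Engineering
Frank | Marketing  
Alice | Finance    
Frank | Sales      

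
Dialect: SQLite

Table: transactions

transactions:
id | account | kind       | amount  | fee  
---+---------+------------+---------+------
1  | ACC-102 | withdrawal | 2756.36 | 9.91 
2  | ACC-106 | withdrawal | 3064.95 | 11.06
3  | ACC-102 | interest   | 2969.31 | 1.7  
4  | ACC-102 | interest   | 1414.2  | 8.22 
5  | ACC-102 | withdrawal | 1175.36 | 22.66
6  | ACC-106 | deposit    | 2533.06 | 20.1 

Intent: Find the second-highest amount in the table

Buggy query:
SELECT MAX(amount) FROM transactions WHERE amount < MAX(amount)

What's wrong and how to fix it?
Bug: The inner MAX is an aggregate inside WHERE, which is not allowed

Fix: Compute the overall MAX in a subquery, then take MAX of rows below it

Corrected query:
SELECT MAX(amount) FROM transactions WHERE amount < (SELECT MAX(amount) FROM transactions)

Result:
MAX(amount)
-----------
2969.31    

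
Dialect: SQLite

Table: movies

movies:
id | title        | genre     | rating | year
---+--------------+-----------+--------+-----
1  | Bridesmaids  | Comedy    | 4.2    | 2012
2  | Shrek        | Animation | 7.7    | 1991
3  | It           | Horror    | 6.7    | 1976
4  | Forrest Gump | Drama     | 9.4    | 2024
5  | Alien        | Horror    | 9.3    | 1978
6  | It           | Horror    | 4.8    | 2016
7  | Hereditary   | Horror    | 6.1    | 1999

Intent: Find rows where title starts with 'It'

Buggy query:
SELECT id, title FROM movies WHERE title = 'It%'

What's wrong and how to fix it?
Bug: Wildcards only work with LIKE; '=' treats '%' as a literal character

Fix: Use LIKE for wildcard pattern matching

Corrected query:
SELECT id, title FROM movies WHERE title LIKE 'It%'

Result:
id | title
---+------
3  | It   
6  | It   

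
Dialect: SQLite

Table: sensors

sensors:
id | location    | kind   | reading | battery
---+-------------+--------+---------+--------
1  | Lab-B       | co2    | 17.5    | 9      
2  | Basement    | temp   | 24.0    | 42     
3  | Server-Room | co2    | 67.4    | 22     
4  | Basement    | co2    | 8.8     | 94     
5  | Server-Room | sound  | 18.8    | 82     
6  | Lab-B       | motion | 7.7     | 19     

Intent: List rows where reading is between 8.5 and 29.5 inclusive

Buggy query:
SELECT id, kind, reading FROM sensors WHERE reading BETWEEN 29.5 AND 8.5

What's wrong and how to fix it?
Bug: BETWEEN expects the lower bound first; with 29.5 AND 8.5 the range is empty

Fix: Swap the bounds so the smaller value comes first

Corrected query:
SELECT id, kind, reading FROM sensors WHERE reading BETWEEN 8.5 AND 29.5

Result:
id | kind  | reading
---+-------+--------
1  | co2   | 17.5   
2  | temp  | 24     
4  | co2   | 8.8    
5  | sound | 18.8   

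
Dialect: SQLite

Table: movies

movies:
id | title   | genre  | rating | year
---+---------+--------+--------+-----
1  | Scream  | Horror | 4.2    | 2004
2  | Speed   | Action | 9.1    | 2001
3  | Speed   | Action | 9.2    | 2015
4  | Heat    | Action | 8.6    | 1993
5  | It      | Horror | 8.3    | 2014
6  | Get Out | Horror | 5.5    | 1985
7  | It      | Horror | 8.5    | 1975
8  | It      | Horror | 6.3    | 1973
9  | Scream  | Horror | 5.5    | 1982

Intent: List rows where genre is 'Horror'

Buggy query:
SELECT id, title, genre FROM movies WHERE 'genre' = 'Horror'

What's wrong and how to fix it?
Bug: 'genre' in single quotes is a string literal, not the column; the comparison is literal-vs-literal and never true

Fix: Reference the column as genre without single quotes

Corrected query:
SELECT id, title, genre FROM movies WHERE genre = 'Horror'

Result:
id | title   | genre 
---+---------+-------
1  | Scream  | Horror
5  | It      | Horror
6  | Get Out | Horror
7  | It      | Horror
8  | It      | Horror
9  | Scream  | Horror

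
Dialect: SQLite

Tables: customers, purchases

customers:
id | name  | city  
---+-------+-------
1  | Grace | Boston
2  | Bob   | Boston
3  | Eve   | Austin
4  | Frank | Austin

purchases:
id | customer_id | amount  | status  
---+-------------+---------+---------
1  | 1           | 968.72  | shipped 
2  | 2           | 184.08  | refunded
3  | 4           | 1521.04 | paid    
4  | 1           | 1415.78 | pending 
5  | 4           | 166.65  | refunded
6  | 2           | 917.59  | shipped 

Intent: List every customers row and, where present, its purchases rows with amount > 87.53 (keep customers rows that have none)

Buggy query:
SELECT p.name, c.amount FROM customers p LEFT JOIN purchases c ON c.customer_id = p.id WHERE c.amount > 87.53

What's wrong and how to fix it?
Bug: Filtering c.amount in WHERE discards the NULL rows produced by LEFT JOIN, turning it into an inner join

Fix: Put 'c.amount > 87.53' in the JOIN's ON clause instead of WHERE

Corrected query:
SELECT p.name, c.amount FROM customers p LEFT JOIN purchases c ON c.customer_id = p.id AND c.amount > 87.53

Result:
name  | amount 
------+--------
Grace | 968.72 
Grace | 1415.78
Bob   | 184.08 
Bob   | 917.59 
Eve   | NULL   
Frank | 166.65 
Frank | 1521.04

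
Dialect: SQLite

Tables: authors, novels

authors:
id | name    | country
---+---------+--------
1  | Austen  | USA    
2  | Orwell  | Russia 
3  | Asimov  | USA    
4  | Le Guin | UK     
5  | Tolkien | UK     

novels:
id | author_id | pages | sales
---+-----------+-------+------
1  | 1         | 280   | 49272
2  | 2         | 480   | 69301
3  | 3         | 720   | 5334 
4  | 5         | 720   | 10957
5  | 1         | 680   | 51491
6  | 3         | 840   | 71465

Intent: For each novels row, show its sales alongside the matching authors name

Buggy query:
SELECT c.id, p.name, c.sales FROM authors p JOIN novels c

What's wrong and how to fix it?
Bug: JOIN with no ON clause produces a cartesian product; every novels row pairs with every authors row

Fix: Specify the join condition linking the foreign key to the parent id

Corrected query:
SELECT c.id, p.name, c.sales FROM authors p JOIN novels c ON c.author_id = p.id

Result:
id | name    | sales
---+---------+------
1  | Austen  | 49272
2  | Orwell  | 69301
3  | Asimov  | 5334 
4  | Tolkien | 10957
5  | Austen  | 51491
6  | Asimov  | 71465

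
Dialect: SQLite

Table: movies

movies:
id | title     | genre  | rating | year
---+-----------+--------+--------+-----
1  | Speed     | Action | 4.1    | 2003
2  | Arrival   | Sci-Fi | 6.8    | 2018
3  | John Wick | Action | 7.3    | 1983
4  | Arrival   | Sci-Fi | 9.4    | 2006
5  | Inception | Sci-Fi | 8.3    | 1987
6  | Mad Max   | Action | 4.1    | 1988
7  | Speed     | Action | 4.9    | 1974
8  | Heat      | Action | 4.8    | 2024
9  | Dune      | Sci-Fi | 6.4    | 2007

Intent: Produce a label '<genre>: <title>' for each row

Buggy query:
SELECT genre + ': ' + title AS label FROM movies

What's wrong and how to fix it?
Bug: '+' is numeric addition; on text columns SQLite converts them to 0 instead of concatenating

Fix: Use the || operator for string concatenation

Corrected query:
SELECT genre || ': ' || title AS label FROM movies

Result:
label            
-----------------
Action: Speed    
Sci-Fi: Arrival  
Action: John Wick
Sci-Fi: Arrival  
Sci-Fi: Inception
Action: Mad Max  
Action: Speed    
Action: Heat     
Sci-Fi: Dune     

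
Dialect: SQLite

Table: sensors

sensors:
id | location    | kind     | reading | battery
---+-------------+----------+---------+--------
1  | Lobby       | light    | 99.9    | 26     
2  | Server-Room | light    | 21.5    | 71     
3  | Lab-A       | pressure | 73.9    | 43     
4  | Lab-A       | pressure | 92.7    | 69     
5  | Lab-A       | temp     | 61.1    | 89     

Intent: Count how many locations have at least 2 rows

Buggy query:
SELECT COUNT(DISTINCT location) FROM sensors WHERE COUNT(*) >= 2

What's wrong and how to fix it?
Bug: COUNT(*) cannot appear in WHERE; the per-group count doesn't exist yet

Fix: Group first with HAVING COUNT(*) >= 2, then COUNT the resulting groups

Corrected query:
SELECT COUNT(*) FROM (SELECT location FROM sensors GROUP BY location HAVING COUNT(*) >= 2)

Result:
COUNT(*)
--------
1       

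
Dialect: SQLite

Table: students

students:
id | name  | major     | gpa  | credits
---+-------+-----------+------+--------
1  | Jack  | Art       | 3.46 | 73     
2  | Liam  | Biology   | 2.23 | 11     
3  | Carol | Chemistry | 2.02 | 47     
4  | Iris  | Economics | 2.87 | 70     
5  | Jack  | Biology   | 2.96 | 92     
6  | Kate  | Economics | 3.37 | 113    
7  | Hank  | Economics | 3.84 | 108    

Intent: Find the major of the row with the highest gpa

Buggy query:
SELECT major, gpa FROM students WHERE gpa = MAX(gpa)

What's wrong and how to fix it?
Bug: WHERE is evaluated per row; an aggregate over the whole table isn't defined there

Fix: Wrap MAX in a scalar subquery so WHERE compares against a single value

Corrected query:
SELECT major, gpa FROM students WHERE gpa = (SELECT MAX(gpa) FROM students)

Result:
major     | gpa 
----------+-----
Economics | 3.84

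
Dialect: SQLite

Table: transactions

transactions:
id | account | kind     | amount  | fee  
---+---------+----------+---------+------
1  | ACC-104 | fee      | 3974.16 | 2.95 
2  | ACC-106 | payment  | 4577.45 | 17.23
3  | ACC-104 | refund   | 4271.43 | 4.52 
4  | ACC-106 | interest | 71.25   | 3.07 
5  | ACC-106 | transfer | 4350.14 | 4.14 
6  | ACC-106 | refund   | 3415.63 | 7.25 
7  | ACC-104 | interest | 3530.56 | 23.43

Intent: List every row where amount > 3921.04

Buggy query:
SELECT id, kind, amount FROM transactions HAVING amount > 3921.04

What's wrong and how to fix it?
Bug: This is a non-aggregate query (no GROUP BY, no aggregates), so in SQLite the HAVING clause is invalid here; a row-level condition belongs in WHERE

Fix: Use WHERE for row-level filtering

Corrected query:
SELECT id, kind, amount FROM transactions WHERE amount > 3921.04

Result:
id | kind     | amount 
---+----------+--------
1  | fee      | 3974.16
2  | payment  | 4577.45
3  | refund   | 4271.43
5  | transfer | 4350.14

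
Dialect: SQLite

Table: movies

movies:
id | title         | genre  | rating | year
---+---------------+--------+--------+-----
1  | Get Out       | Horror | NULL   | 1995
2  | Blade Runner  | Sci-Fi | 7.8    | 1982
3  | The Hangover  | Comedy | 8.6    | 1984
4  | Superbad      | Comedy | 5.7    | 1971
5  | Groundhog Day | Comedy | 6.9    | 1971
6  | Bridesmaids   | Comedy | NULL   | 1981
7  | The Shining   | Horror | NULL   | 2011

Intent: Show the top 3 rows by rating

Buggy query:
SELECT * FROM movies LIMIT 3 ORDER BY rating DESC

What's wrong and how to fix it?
Bug: LIMIT must come after ORDER BY

Fix: Sort with ORDER BY, then apply LIMIT

Corrected query:
SELECT * FROM movies ORDER BY rating DESC LIMIT 3

Result:
id | title         | genre  | rating | year
---+---------------+--------+--------+-----
3  | The Hangover  | Comedy | 8.6    | 1984
2  | Blade Runner  | Sci-Fi | 7.8    | 1982
5  | Groundhog Day | Comedy | 6.9    | 1971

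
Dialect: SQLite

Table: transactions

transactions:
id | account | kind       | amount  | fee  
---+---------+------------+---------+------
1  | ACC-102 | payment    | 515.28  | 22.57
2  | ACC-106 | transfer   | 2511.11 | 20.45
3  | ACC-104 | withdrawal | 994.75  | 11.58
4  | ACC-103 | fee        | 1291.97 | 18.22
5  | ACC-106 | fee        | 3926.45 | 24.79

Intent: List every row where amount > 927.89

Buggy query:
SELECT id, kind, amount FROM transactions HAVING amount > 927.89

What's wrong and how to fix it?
Bug: HAVING filters the output of aggregation, but this query has no GROUP BY and no aggregate functions, so SQLite rejects it (HAVING clause on a non-aggregate query); the condition here is per row

Fix: Use WHERE for row-level filtering

Corrected query:
SELECT id, kind, amount FROM transactions WHERE amount > 927.89

Result:
id | kind       | amount 
---+------------+--------
2  | transfer   | 2511.11
3  | withdrawal | 994.75 
4  | fee        | 1291.97
5  | fee        | 3926.45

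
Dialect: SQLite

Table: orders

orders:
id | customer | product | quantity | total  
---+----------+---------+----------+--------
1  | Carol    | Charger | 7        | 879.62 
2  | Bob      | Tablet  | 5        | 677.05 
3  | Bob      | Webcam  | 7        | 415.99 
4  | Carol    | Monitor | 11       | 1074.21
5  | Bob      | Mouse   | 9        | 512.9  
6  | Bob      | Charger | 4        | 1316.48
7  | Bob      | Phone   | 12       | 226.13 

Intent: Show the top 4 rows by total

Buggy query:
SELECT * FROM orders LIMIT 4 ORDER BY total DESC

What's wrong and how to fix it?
Bug: LIMIT must come after ORDER BY

Fix: Sort with ORDER BY, then apply LIMIT

Corrected query:
SELECT * FROM orders ORDER BY total DESC LIMIT 4

Result:
id | customer | product | quantity | total  
---+----------+---------+----------+--------
6  | Bob      | Charger | 4        | 1316.48
4  | Carol    | Monitor | 11       | 1074.21
1  | Carol    | Charger | 7        | 879.62 
2  | Bob      | Tablet  | 5        | 677.05 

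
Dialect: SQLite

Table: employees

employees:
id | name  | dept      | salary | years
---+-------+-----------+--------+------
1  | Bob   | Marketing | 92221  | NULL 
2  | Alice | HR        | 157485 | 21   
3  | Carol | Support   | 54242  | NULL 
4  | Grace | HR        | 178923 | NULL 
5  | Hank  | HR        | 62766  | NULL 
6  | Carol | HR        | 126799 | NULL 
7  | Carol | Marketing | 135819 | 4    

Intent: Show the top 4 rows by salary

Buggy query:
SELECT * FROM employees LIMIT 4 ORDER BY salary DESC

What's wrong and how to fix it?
Bug: LIMIT must come after ORDER BY

Fix: Sort with ORDER BY, then apply LIMIT

Corrected query:
SELECT * FROM employees ORDER BY salary DESC LIMIT 4

Result:
id | name  | dept      | salary | years
---+-------+-----------+--------+------
4  | Grace | HR        | 178923 | NULL 
2  | Alice | HR        | 157485 | 21   
7  | Carol | Marketing | 135819 | 4    
6  | Carol | HR        | 126799 | NULL 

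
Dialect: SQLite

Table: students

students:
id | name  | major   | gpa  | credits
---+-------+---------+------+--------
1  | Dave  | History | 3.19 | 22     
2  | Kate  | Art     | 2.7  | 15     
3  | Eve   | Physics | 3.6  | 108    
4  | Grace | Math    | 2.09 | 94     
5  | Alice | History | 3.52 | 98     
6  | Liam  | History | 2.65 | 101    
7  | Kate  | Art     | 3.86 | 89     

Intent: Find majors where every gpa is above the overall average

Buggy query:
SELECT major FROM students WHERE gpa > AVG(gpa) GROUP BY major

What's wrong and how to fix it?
Bug: WHERE evaluates per row before aggregation, so AVG() is unavailable

Fix: Compute the overall average in a scalar subquery and compare each group's MIN against it in HAVING

Corrected query:
SELECT major FROM students GROUP BY major HAVING MIN(gpa) > (SELECT AVG(gpa) FROM students)

Result:
major  
-------
Physics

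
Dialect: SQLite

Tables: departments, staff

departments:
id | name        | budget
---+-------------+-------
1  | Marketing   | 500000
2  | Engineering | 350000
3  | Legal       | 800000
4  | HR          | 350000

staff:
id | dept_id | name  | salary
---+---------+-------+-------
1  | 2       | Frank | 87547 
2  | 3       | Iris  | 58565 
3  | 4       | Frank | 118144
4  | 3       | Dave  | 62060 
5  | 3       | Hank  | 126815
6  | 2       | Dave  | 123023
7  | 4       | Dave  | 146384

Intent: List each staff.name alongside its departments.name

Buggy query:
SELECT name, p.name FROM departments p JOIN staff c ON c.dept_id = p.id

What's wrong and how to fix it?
Bug: 'name' exists in both joined tables, so the database can't tell which one is meant

Fix: Qualify the column with its table alias (c.name)

Corrected query:
SELECT c.name, p.name FROM departments p JOIN staff c ON c.dept_id = p.id

Result:
name  | name       
------+------------
Frank | Engineering
Iris  | Legal      
Frank | HR         
Dave  | Legal      
Hank  | Legal      
Dave  | Engineering
Dave  | HR         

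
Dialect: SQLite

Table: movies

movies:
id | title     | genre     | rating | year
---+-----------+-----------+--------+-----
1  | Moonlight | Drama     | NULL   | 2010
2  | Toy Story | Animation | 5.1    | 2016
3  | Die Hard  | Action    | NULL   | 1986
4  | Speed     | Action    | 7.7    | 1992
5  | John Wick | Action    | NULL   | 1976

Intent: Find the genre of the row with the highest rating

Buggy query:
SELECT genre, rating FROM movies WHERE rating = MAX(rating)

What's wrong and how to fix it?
Bug: MAX(rating) is an aggregate and cannot be used directly in WHERE

Fix: Use a subquery: WHERE rating = (SELECT MAX(rating) FROM movies)

Corrected query:
SELECT genre, rating FROM movies WHERE rating = (SELECT MAX(rating) FROM movies)

Result:
genre  | rating
-------+-------
Action | 7.7   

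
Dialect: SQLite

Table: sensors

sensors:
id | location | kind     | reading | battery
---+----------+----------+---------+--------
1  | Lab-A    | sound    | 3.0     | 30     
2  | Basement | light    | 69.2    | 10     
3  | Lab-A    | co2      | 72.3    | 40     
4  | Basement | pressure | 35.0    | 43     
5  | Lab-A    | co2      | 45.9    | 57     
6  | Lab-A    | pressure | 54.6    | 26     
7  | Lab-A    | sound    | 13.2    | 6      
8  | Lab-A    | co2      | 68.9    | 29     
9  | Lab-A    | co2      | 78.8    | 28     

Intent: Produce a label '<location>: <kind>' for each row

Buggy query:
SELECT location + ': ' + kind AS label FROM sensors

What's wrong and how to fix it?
Bug: '+' is numeric addition; on text columns SQLite converts them to 0 instead of concatenating

Fix: Use the || operator for string concatenation

Corrected query:
SELECT location || ': ' || kind AS label FROM sensors

Result:
label             
------------------
Lab-A: sound      
Basement: light   
Lab-A: co2        
Basement: pressure
Lab-A: co2        
Lab-A: pressure   
Lab-A: sound      
Lab-A: co2        
Lab-A: co2        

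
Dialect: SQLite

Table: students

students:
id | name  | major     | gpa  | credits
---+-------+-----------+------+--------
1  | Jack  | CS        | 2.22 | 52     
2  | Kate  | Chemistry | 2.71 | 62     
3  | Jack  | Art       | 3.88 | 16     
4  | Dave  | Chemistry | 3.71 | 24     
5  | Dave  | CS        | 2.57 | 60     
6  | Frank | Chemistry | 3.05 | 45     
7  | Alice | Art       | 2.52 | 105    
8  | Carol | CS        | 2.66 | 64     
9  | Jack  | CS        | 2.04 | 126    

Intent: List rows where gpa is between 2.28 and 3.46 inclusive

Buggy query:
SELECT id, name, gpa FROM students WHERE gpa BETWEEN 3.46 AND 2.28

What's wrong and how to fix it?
Bug: The bounds are reversed; BETWEEN a AND b requires a <= b to match anything

Fix: Write BETWEEN 2.28 AND 3.46

Corrected query:
SELECT id, name, gpa FROM students WHERE gpa BETWEEN 2.28 AND 3.46

Result:
id | name  | gpa 
---+-------+-----
2  | Kate  | 2.71
5  | Dave  | 2.57
6  | Frank | 3.05
7  | Alice | 2.52
8  | Carol | 2.66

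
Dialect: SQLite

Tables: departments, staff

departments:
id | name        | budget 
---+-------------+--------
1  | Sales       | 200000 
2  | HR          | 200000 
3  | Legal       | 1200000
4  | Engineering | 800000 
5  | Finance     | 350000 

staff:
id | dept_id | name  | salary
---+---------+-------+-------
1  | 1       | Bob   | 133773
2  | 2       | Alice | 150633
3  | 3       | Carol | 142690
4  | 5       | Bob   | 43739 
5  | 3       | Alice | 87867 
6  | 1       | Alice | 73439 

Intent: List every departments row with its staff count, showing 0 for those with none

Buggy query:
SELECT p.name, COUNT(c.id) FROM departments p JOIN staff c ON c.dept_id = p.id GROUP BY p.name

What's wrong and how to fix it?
Bug: INNER JOIN drops departments rows that have no matching staff rows

Fix: Switch to LEFT JOIN to retain unmatched parent rows

Corrected query:
SELECT p.name, COUNT(c.id) FROM departments p LEFT JOIN staff c ON c.dept_id = p.id GROUP BY p.name

Result:
name        | COUNT(c.id)
------------+------------
Engineering | 0          
Finance     | 1          
HR          | 1          
Legal       | 2          
Sales       | 2          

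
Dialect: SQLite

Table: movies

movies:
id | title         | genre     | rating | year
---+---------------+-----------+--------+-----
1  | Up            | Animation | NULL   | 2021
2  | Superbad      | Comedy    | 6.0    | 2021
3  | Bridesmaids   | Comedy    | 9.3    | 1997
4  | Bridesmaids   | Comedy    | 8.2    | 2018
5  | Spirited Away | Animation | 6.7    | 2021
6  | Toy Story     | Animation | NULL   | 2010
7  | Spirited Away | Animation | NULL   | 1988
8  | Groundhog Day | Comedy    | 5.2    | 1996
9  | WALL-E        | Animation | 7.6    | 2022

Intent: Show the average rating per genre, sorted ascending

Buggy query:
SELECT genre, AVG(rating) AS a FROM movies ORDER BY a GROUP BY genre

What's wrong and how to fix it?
Bug: ORDER BY appears before GROUP BY; SQL clause order requires GROUP BY first

Fix: Move ORDER BY to the end, after GROUP BY

Corrected query:
SELECT genre, AVG(rating) AS a FROM movies GROUP BY genre ORDER BY a

Result:
genre     | a    
----------+------
Animation | 7.15 
Comedy    | 7.175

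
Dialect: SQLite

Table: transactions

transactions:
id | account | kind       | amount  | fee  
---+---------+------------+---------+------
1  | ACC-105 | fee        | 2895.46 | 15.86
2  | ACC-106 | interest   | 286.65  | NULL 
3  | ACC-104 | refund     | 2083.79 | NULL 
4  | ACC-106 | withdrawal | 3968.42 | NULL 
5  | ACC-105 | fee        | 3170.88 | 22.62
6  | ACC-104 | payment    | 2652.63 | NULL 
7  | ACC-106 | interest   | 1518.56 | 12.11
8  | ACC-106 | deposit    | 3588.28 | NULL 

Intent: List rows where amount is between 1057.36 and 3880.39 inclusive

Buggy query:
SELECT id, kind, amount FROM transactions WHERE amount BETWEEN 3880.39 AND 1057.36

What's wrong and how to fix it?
Bug: The bounds are reversed; BETWEEN a AND b requires a <= b to match anything

Fix: Write BETWEEN 1057.36 AND 3880.39

Corrected query:
SELECT id, kind, amount FROM transactions WHERE amount BETWEEN 1057.36 AND 3880.39

Result:
id | kind     | amount 
---+----------+--------
1  | fee      | 2895.46
3  | refund   | 2083.79
5  | fee      | 3170.88
6  | payment  | 2652.63
7  | interest | 1518.56
8  | deposit  | 3588.28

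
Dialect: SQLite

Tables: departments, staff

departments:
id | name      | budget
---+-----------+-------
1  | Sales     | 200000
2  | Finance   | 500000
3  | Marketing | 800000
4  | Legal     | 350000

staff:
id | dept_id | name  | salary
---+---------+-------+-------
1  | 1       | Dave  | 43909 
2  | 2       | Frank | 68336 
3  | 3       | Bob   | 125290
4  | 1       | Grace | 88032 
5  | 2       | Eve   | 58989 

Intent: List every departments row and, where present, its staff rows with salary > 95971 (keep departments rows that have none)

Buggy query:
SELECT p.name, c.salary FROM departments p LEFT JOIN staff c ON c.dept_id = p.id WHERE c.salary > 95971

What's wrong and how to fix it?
Bug: A WHERE condition on the right-hand table after LEFT JOIN drops unmatched parents

Fix: Put 'c.salary > 95971' in the JOIN's ON clause instead of WHERE

Corrected query:
SELECT p.name, c.salary FROM departments p LEFT JOIN staff c ON c.dept_id = p.id AND c.salary > 95971

Result:
name      | salary
----------+-------
Sales     | NULL  
Finance   | NULL  
Marketing | 125290
Legal     | NULL  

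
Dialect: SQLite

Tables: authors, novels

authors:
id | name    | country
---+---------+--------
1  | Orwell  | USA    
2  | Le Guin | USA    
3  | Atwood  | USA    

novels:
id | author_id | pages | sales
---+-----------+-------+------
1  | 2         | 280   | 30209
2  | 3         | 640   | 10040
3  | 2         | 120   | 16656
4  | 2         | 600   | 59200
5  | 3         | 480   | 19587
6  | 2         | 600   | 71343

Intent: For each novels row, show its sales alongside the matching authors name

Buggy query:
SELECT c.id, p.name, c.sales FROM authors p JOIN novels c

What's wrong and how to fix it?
Bug: Missing join condition: each novels row is matched to all authors rows instead of just its own

Fix: Specify the join condition linking the foreign key to the parent id

Corrected query:
SELECT c.id, p.name, c.sales FROM authors p JOIN novels c ON c.author_id = p.id

Result:
id | name    | sales
---+---------+------
1  | Le Guin | 30209
2  | Atwood  | 10040
3  | Le Guin | 16656
4  | Le Guin | 59200
5  | Atwood  | 19587
6  | Le Guin | 71343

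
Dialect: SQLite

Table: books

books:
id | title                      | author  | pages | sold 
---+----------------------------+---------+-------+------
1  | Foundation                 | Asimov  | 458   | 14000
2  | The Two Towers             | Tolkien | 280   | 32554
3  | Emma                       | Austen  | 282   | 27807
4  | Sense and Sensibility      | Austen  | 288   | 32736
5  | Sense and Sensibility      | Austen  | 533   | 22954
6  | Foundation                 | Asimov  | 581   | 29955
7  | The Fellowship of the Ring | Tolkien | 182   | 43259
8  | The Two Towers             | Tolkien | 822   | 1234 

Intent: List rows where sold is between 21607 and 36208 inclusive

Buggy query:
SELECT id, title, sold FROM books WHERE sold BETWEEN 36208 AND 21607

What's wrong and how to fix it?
Bug: The bounds are reversed; BETWEEN a AND b requires a <= b to match anything

Fix: Write BETWEEN 21607 AND 36208

Corrected query:
SELECT id, title, sold FROM books WHERE sold BETWEEN 21607 AND 36208

Result:
id | title                 | sold 
---+-----------------------+------
2  | The Two Towers        | 32554
3  | Emma                  | 27807
4  | Sense and Sensibility | 32736
5  | Sense and Sensibility | 22954
6  | Foundation            | 29955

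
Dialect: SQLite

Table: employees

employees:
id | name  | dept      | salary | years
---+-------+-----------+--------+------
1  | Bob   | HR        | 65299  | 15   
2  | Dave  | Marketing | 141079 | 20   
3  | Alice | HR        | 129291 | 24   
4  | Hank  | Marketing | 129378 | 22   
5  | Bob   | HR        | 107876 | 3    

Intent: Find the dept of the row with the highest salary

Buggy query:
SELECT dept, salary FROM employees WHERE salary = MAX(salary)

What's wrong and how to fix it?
Bug: WHERE is evaluated per row; an aggregate over the whole table isn't defined there

Fix: Use a subquery: WHERE salary = (SELECT MAX(salary) FROM employees)

Corrected query:
SELECT dept, salary FROM employees WHERE salary = (SELECT MAX(salary) FROM employees)

Result:
dept      | salary
----------+-------
Marketing | 141079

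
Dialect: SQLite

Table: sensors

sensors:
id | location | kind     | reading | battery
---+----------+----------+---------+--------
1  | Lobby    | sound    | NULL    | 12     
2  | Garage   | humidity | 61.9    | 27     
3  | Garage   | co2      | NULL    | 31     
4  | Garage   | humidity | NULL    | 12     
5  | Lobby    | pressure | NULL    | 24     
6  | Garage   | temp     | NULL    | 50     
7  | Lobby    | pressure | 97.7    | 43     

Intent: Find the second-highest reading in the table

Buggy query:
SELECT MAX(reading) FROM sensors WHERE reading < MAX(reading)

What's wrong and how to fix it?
Bug: MAX(reading) on the right of the comparison is an aggregate-in-WHERE error

Fix: Compute the overall MAX in a subquery, then take MAX of rows below it

Corrected query:
SELECT MAX(reading) FROM sensors WHERE reading < (SELECT MAX(reading) FROM sensors)

Result:
MAX(reading)
------------
61.9        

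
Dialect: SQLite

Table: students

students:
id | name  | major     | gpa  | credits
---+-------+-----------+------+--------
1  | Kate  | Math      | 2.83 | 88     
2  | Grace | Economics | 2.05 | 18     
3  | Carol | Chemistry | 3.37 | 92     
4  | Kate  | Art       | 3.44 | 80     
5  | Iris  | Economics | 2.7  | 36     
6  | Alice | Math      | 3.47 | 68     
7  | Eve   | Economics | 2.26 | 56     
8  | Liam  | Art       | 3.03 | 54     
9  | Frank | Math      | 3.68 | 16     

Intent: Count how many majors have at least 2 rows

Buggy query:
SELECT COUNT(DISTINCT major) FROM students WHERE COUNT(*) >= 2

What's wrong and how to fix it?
Bug: WHERE filters individual rows, not groups, so a group-level COUNT is invalid there

Fix: Use a subquery that GROUPs and filters with HAVING, then count its rows

Corrected query:
SELECT COUNT(*) FROM (SELECT major FROM students GROUP BY major HAVING COUNT(*) >= 2)

Result:
COUNT(*)
--------
3       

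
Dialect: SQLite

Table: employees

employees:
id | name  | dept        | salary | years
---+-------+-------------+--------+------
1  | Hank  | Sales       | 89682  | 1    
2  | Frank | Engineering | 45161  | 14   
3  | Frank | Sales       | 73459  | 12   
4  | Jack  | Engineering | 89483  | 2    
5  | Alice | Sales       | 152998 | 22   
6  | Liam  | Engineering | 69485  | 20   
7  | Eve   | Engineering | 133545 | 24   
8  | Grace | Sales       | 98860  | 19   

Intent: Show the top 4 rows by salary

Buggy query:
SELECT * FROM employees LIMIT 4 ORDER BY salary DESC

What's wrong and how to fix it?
Bug: LIMIT must come after ORDER BY

Fix: Sort with ORDER BY, then apply LIMIT

Corrected query:
SELECT * FROM employees ORDER BY salary DESC LIMIT 4

Result:
id | name  | dept        | salary | years
---+-------+-------------+--------+------
5  | Alice | Sales       | 152998 | 22   
7  | Eve   | Engineering | 133545 | 24   
8  | Grace | Sales       | 98860  | 19   
1  | Hank  | Sales       | 89682  | 1    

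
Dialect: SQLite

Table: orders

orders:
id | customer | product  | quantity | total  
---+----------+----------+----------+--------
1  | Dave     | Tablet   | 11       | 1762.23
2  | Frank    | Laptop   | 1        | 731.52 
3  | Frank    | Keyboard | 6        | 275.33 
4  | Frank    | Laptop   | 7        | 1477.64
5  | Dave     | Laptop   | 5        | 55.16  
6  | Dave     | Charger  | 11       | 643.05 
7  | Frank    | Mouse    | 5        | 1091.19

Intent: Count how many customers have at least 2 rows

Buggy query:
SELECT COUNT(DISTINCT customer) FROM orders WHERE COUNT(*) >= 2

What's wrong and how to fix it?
Bug: WHERE filters individual rows, not groups, so a group-level COUNT is invalid there

Fix: Group first with HAVING COUNT(*) >= 2, then COUNT the resulting groups

Corrected query:
SELECT COUNT(*) FROM (SELECT customer FROM orders GROUP BY customer HAVING COUNT(*) >= 2)

Result:
COUNT(*)
--------
2       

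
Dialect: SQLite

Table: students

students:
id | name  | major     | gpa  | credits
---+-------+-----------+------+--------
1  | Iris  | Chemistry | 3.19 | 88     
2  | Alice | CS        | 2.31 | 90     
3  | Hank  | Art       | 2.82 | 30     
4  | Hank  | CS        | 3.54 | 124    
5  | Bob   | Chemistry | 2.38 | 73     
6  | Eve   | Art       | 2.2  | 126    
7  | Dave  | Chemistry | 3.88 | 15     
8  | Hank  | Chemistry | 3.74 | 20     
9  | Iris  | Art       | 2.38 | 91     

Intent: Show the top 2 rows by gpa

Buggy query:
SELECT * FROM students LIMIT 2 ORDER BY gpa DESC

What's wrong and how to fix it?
Bug: LIMIT must come after ORDER BY

Fix: Sort with ORDER BY, then apply LIMIT

Corrected query:
SELECT * FROM students ORDER BY gpa DESC LIMIT 2

Result:
id | name | major     | gpa  | credits
---+------+-----------+------+--------
7  | Dave | Chemistry | 3.88 | 15     
8  | Hank | Chemistry | 3.74 | 20     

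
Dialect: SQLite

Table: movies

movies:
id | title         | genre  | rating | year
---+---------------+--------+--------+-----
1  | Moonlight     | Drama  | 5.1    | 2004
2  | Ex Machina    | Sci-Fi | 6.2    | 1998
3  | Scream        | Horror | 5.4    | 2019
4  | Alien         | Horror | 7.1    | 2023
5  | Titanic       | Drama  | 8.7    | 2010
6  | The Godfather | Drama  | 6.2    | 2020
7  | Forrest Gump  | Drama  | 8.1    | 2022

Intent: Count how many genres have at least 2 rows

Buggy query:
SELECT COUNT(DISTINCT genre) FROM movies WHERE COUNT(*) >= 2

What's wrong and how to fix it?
Bug: COUNT(*) cannot appear in WHERE; the per-group count doesn't exist yet

Fix: Group first with HAVING COUNT(*) >= 2, then COUNT the resulting groups

Corrected query:
SELECT COUNT(*) FROM (SELECT genre FROM movies GROUP BY genre HAVING COUNT(*) >= 2)

Result:
COUNT(*)
--------
2       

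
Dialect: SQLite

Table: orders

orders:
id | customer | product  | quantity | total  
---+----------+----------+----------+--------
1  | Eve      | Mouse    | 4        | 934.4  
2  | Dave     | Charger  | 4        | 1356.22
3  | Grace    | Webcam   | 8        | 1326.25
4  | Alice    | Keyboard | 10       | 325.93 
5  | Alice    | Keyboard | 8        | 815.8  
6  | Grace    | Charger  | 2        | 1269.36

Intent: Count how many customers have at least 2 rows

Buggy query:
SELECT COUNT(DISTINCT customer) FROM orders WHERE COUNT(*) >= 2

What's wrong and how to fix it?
Bug: WHERE filters individual rows, not groups, so a group-level COUNT is invalid there

Fix: Use a subquery that GROUPs and filters with HAVING, then count its rows

Corrected query:
SELECT COUNT(*) FROM (SELECT customer FROM orders GROUP BY customer HAVING COUNT(*) >= 2)

Result:
COUNT(*)
--------
2       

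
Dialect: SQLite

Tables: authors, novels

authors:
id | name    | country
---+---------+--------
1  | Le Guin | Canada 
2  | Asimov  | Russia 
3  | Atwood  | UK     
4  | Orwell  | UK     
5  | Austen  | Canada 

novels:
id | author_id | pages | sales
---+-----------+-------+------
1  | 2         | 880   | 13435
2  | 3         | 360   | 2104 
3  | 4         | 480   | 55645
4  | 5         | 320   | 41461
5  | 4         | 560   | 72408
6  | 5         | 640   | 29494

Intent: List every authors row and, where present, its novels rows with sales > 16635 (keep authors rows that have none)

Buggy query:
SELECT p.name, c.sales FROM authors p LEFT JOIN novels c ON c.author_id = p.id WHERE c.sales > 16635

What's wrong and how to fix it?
Bug: A WHERE condition on the right-hand table after LEFT JOIN drops unmatched parents

Fix: Put 'c.sales > 16635' in the JOIN's ON clause instead of WHERE

Corrected query:
SELECT p.name, c.sales FROM authors p LEFT JOIN novels c ON c.author_id = p.id AND c.sales > 16635

Result:
name    | sales
--------+------
Le Guin | NULL 
Asimov  | NULL 
Atwood  | NULL 
Orwell  | 55645
Orwell  | 72408
Austen  | 29494
Austen  | 41461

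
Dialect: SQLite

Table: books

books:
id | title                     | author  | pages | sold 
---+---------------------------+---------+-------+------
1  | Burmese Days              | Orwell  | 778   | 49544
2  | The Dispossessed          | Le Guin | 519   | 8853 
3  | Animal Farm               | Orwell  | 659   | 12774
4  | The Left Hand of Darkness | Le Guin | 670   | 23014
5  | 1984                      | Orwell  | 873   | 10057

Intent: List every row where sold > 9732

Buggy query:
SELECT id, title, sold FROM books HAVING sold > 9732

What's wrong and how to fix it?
Bug: This is a non-aggregate query (no GROUP BY, no aggregates), so in SQLite the HAVING clause is invalid here; a row-level condition belongs in WHERE

Fix: Replace HAVING with WHERE since the condition applies to individual rows

Corrected query:
SELECT id, title, sold FROM books WHERE sold > 9732

Result:
id | title                     | sold 
---+---------------------------+------
1  | Burmese Days              | 49544
3  | Animal Farm               | 12774
4  | The Left Hand of Darkness | 23014
5  | 1984                      | 10057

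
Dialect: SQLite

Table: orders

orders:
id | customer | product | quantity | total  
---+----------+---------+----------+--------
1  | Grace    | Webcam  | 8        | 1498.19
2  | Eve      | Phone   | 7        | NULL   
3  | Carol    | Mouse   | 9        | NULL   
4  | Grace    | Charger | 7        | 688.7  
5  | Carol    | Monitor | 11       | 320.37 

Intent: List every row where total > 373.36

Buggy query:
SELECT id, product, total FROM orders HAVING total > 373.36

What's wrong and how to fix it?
Bug: HAVING filters the output of aggregation, but this query has no GROUP BY and no aggregate functions, so SQLite rejects it (HAVING clause on a non-aggregate query); the condition here is per row

Fix: Replace HAVING with WHERE since the condition applies to individual rows

Corrected query:
SELECT id, product, total FROM orders WHERE total > 373.36

Result:
id | product | total  
---+---------+--------
1  | Webcam  | 1498.19
4  | Charger | 688.7  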